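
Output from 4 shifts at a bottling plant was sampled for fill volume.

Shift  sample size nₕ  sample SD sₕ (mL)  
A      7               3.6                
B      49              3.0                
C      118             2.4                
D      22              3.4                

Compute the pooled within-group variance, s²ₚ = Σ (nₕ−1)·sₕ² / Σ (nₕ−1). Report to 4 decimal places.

7.4294

A: (7−1)·3.6² = 6·12.96 = 77.76
B: (49−1)·3.0² = 48·9 = 432
C: (118−1)·2.4² = 117·5.76 = 673.92
D: (22−1)·3.4² = 21·11.56 = 242.76
Numerator = 1426.44; denominator = Σ(nₕ−1) = 192.
s²ₚ = 1426.44/192 = 7.429375 → 7.4294.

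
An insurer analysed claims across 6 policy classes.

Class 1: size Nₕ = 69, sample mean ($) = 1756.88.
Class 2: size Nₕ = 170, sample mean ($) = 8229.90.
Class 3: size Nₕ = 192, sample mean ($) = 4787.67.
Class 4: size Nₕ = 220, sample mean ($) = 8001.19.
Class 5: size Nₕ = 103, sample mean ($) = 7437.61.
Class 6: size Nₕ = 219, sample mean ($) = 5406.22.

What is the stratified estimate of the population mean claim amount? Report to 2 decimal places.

N = 69 + 170 + 192 + 220 + 103 + 219 = 973.
Weight each subgroup mean by Nₕ/N and sum.
Σ Nₕx̄ₕ = 69·1756.88 + 170·8229.90 + 192·4787.67 + 220·8001.19 + 103·7437.61 + 219·5406.22 = 121224.72 + 1399083 + 919232.64 + 1760261.8 + 766073.83 + 1183962.18 = 6149838.17.
Divide by N: 6149838.17 / 973 = 6320.4914... → 6320.49.

6320.49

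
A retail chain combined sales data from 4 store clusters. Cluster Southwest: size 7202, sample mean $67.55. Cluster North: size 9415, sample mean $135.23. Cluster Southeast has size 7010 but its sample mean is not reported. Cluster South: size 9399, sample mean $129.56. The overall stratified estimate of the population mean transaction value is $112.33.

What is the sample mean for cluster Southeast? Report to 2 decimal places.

Σ Nₕx̄ₕ = N·μ, so 7010·x̄_Southeast = 33026·112.33 − (7202·67.55 + 9415·135.23 + 9399·129.56).
= 3709810.58 − 2977419.99 = 732390.59.
x̄_Southeast = 732390.59 / 7010 = 104.4780... → 104.48.

104.48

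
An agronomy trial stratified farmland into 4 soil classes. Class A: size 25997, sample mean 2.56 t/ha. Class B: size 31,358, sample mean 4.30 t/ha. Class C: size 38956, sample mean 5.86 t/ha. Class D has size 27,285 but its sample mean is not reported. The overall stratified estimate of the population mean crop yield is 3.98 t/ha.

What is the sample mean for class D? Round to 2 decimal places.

2.28

N = 25997 + 31358 + 38956 + 27285 = 123596.
Overall total = μ·N = 3.98·123596 = 491912.08.
Subtract the known strata: 25997·2.56 + 31358·4.30 + 38956·5.86 = 429673.88.
Remaining total for class D: 491912.08 − 429673.88 = 62238.2.
Divide by its size: 62238.2 / 27285 = 2.2810... → 2.28.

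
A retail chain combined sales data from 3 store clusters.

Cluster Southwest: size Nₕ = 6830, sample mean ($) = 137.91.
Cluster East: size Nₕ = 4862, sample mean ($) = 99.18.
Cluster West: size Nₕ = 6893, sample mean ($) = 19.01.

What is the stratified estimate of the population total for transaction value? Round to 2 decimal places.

1555174.39

Southwest: 6830·137.91 = 941925.3
East: 4862·99.18 = 482213.16
West: 6893·19.01 = 131035.93
τ̂ = Σ Nₕx̄ₕ = 1555174.39.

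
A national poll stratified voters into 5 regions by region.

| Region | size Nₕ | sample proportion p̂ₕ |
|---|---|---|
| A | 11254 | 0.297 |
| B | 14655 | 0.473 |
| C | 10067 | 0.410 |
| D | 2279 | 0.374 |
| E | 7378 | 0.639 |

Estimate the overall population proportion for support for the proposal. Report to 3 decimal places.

Wₕ = Nₕ/N with N = 45633: 0.2466, 0.3211, 0.2206, 0.0499, 0.1617.
p̂_st = 0.2466·0.297 + 0.3211·0.473 + 0.2206·0.410 + 0.0499·0.374 + 0.1617·0.639 ≈ 0.43759... → 0.438.

0.438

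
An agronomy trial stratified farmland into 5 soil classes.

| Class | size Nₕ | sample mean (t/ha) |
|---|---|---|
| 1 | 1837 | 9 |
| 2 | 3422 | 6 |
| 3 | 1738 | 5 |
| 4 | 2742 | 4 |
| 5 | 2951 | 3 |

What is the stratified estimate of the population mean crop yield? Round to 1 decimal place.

N = 1837 + 3422 + 1738 + 2742 + 2951 = 12690.
The stratified mean weights each stratum mean by its population share Nₕ/N.
Σ Nₕx̄ₕ = 1837·9 + 3422·6 + 1738·5 + 2742·4 + 2951·3 = 16533 + 20532 + 8690 + 10968 + 8853 = 65576.
Divide by N: 65576 / 12690 = 5.168... → 5.2.

5.2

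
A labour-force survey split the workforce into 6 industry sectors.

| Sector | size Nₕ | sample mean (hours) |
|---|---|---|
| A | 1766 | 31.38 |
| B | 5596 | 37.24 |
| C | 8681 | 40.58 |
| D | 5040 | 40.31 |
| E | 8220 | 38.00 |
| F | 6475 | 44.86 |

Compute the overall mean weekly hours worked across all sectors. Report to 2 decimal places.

N = 35778; weights Wₕ = Nₕ/N = (0.0494, 0.1564, 0.2426, 0.1409, 0.2298, 0.1810).
x̄_st = Σ Wₕ·x̄ₕ = 0.0494·31.38 + 0.1564·37.24 + 0.2426·40.58 + 0.1409·40.31 + 0.2298·38.00 + 0.1810·44.86 ≈ 39.7473...
→ 39.75.

39.75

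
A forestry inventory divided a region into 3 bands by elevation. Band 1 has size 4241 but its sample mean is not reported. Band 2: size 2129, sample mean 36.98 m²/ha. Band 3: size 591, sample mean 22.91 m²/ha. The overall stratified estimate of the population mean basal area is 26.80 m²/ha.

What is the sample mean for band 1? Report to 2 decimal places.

22.23

Σ Nₕx̄ₕ = N·μ, so 4241·x̄_1 = 6961·26.80 − (2129·36.98 + 591·22.91).
= 186554.8 − 92270.23 = 94284.57.
x̄_1 = 94284.57 / 4241 = 22.2317... → 22.23.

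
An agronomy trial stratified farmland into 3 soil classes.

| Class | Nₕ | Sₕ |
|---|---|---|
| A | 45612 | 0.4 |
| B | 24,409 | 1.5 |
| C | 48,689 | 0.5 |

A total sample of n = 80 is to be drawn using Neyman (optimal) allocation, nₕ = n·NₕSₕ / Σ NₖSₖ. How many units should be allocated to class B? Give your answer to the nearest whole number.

A: NₕSₕ = 45612·0.4 = 18244.8
B: NₕSₕ = 24409·1.5 = 36613.5
C: NₕSₕ = 48689·0.5 = 24344.5
Σ NₕSₕ = 79202.8.
n_B = 80·36613.5/79202.8 = 36.982... → 37.

37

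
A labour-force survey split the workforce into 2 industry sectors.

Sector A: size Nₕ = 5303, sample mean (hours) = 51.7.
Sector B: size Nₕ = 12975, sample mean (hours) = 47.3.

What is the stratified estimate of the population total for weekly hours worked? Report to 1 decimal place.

887882.6

Estimate total by summing Nₕ·x̄ₕ over strata.
5303·51.7 + 12975·47.3 = 274165.1 + 613717.5 = 887882.6.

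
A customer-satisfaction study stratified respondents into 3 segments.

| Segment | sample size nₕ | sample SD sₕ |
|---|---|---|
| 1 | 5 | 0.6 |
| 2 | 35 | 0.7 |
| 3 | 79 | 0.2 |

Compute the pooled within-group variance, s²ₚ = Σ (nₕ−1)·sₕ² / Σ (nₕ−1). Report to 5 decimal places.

1: (5−1)·0.6² = 4·0.36 = 1.44
2: (35−1)·0.7² = 34·0.49 = 16.66
3: (79−1)·0.2² = 78·0.04 = 3.12
Numerator = 21.22; denominator = Σ(nₕ−1) = 116.
s²ₚ = 21.22/116 = 0.1829310... → 0.18293.

0.18293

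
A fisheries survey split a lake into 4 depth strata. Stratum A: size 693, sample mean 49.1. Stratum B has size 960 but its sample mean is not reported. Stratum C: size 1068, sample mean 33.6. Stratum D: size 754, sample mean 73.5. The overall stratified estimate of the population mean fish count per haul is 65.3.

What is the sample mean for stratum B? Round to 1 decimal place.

105.8

N = 693 + 960 + 1068 + 754 = 3475.
Overall total = μ·N = 65.3·3475 = 226917.5.
Subtract the known strata: 693·49.1 + 1068·33.6 + 754·73.5 = 125330.1.
Remaining total for stratum B: 226917.5 − 125330.1 = 101587.4.
Divide by its size: 101587.4 / 960 = 105.820... → 105.8.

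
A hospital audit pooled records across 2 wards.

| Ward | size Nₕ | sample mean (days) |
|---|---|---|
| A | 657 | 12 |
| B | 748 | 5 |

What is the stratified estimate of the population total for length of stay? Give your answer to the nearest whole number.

A: 657·12 = 7884
B: 748·5 = 3740
τ̂ = Σ Nₕx̄ₕ = 11624.

11624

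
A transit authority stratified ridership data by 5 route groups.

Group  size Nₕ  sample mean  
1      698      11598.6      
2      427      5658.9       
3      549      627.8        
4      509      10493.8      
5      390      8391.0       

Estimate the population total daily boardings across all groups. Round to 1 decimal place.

Population total = Σ Nₕ·x̄ₕ (each stratum's size times its mean).
698·11598.6 + 427·5658.9 + 549·627.8 + 509·10493.8 + 390·8391.0 = 8095822.8 + 2416350.3 + 344662.2 + 5341344.2 + 3272490 = 19470669.5.

19470669.5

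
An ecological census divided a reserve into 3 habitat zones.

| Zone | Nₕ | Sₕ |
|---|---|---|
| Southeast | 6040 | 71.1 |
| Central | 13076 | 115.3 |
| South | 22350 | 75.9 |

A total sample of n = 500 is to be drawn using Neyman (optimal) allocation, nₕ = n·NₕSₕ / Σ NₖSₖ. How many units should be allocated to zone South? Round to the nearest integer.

233

Southeast: NₕSₕ = 6040·71.1 = 429444
Central: NₕSₕ = 13076·115.3 = 1507662.8
South: NₕSₕ = 22350·75.9 = 1696365
Σ NₕSₕ = 3633471.8.
n_South = 500·1696365/3633471.8 = 233.436... → 233.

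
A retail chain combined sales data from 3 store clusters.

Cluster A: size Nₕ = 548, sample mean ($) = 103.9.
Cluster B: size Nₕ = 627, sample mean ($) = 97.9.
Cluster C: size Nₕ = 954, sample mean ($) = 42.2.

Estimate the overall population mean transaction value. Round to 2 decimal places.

74.49

N = 548 + 627 + 954 = 2129.
Overall mean = Σ (Nₕ/N)·x̄ₕ — weight by population share, not a simple average.
Σ Nₕx̄ₕ = 548·103.9 + 627·97.9 + 954·42.2 = 56937.2 + 61383.3 + 40258.8 = 158579.3.
Divide by N: 158579.3 / 2129 = 74.4853... → 74.49.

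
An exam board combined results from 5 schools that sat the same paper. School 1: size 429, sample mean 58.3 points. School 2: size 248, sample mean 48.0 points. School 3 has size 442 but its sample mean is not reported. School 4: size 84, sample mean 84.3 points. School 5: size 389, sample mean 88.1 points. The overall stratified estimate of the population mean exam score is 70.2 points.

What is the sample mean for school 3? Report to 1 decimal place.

Σ Nₕx̄ₕ = N·μ, so 442·x̄_3 = 1592·70.2 − (429·58.3 + 248·48.0 + 84·84.3 + 389·88.1).
= 111758.4 − 78266.8 = 33491.6.
x̄_3 = 33491.6 / 442 = 75.773... → 75.8.

75.8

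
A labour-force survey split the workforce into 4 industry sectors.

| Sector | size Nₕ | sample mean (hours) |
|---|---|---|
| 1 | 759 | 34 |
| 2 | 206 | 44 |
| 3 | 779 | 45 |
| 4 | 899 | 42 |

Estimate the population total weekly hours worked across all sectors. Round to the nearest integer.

107683

Population total = Σ Nₕ·x̄ₕ (each stratum's size times its mean).
759·34 + 206·44 + 779·45 + 899·42 = 25806 + 9064 + 35055 + 37758 = 107683.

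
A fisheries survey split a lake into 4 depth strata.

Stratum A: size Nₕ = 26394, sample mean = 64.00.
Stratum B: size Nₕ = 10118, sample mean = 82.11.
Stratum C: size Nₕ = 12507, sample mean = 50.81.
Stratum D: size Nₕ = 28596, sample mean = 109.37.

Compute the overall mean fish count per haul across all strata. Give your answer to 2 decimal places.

80.95

N = 77615; weights Wₕ = Nₕ/N = (0.3401, 0.1304, 0.1611, 0.3684).
x̄_st = Σ Wₕ·x̄ₕ = 0.3401·64.00 + 0.1304·82.11 + 0.1611·50.81 + 0.3684·109.37 ≈ 80.9512...
→ 80.95.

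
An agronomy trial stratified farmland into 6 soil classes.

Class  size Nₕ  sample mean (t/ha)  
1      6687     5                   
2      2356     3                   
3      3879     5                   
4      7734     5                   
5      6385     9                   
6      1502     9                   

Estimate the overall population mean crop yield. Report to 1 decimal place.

5.9

N = 6687 + 2356 + 3879 + 7734 + 6385 + 1502 = 28543.
Weight each subgroup mean by Nₕ/N and sum.
Σ Nₕx̄ₕ = 6687·5 + 2356·3 + 3879·5 + 7734·5 + 6385·9 + 1502·9 = 33435 + 7068 + 19395 + 38670 + 57465 + 13518 = 169551.
Divide by N: 169551 / 28543 = 5.940... → 5.9.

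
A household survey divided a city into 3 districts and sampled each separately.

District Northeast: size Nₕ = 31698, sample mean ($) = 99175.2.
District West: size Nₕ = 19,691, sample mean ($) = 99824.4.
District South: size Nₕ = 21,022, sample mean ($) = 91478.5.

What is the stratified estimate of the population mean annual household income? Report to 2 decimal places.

x̄_st = (Σ Nₕx̄ₕ) / (Σ Nₕ) = (31698·99175.2 + 19691·99824.4 + 21022·91478.5) / 72411
= 7032358777 / 72411 = 97117.2719... → 97117.27.

97117.27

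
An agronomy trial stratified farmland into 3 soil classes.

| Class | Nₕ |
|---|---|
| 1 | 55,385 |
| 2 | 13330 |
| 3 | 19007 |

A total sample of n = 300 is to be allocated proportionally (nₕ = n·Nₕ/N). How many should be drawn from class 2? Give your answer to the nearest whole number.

Share of class 2 = 13330/87722 = 0.15196.
Allocate 300 × 0.15196 = 45.587... → 46.

46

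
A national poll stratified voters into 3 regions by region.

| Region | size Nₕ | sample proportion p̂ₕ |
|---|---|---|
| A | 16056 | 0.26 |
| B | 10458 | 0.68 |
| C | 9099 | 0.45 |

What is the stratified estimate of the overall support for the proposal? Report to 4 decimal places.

0.4319

N = 16056 + 10458 + 9099 = 35613.
Overall proportion = Σ (Nₕ/N)·p̂ₕ.
Σ Nₕp̂ₕ = 4174.56 + 7111.44 + 4094.55 = 15380.55.
15380.55 / 35613 = 0.431880... → 0.4319.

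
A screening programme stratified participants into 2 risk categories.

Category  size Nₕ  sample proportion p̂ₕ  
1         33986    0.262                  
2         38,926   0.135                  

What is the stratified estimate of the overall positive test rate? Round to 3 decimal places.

Wₕ = Nₕ/N with N = 72912: 0.4661, 0.5339.
p̂_st = 0.4661·0.262 + 0.5339·0.135 ≈ 0.19420... → 0.194.

0.194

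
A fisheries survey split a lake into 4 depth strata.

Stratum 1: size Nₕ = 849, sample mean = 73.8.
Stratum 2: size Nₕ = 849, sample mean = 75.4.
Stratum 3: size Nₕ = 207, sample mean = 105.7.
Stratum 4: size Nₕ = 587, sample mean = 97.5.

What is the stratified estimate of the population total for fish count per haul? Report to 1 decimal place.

205783.2

1: 849·73.8 = 62656.2
2: 849·75.4 = 64014.6
3: 207·105.7 = 21879.9
4: 587·97.5 = 57232.5
τ̂ = Σ Nₕx̄ₕ = 205783.2.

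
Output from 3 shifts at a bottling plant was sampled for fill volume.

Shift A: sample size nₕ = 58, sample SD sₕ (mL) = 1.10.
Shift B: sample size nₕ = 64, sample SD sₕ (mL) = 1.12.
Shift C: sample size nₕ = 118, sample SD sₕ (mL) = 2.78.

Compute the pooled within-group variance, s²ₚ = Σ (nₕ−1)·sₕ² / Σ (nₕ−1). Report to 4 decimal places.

A: (58−1)·1.10² = 57·1.21 = 68.97
B: (64−1)·1.12² = 63·1.2544 = 79.0272
C: (118−1)·2.78² = 117·7.7284 = 904.2228
Numerator = 1052.22; denominator = Σ(nₕ−1) = 237.
s²ₚ = 1052.22/237 = 4.439747... → 4.4397.

4.4397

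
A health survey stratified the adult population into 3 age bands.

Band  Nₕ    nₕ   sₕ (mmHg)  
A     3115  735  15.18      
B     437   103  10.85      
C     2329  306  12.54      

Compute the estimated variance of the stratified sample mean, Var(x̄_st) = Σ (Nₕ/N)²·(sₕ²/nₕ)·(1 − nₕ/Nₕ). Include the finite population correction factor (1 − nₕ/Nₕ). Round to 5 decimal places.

N = 5881; Wₕ = Nₕ/N.
band A: (3115/5881)²·15.18²/735·(1 − 735/3115) = 0.06720303
band B: (437/5881)²·10.85²/103·(1 − 103/437) = 0.00482334
band C: (2329/5881)²·12.54²/306·(1 − 306/2329) = 0.07000622
Sum = 0.14203259 → 0.14203.

0.14203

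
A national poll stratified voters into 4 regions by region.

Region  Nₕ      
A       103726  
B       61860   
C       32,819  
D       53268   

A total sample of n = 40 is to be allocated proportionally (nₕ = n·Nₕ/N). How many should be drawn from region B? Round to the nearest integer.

10

Share of region B = 61860/251673 = 0.24580.
Allocate 40 × 0.24580 = 9.832... → 10.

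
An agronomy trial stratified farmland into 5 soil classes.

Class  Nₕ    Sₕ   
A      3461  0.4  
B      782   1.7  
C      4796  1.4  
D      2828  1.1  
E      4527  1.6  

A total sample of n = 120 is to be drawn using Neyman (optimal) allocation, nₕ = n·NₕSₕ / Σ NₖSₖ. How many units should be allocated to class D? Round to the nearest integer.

A: NₕSₕ = 3461·0.4 = 1384.4
B: NₕSₕ = 782·1.7 = 1329.4
C: NₕSₕ = 4796·1.4 = 6714.4
D: NₕSₕ = 2828·1.1 = 3110.8
E: NₕSₕ = 4527·1.6 = 7243.2
Σ NₕSₕ = 19782.2.
n_D = 120·3110.8/19782.2 = 18.870... → 19.

19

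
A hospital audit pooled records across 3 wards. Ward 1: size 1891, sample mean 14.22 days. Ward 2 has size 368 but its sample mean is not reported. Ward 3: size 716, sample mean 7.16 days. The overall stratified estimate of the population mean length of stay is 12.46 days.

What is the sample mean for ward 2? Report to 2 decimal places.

13.73

Σ Nₕx̄ₕ = N·μ, so 368·x̄_2 = 2975·12.46 − (1891·14.22 + 716·7.16).
= 37068.5 − 32016.58 = 5051.92.
x̄_2 = 5051.92 / 368 = 13.7280... → 13.73.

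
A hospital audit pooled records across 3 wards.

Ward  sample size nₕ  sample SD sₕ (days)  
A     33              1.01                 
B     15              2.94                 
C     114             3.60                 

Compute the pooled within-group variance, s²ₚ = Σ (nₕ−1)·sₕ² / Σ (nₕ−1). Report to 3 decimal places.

A: (33−1)·1.01² = 32·1.0201 = 32.6432
B: (15−1)·2.94² = 14·8.6436 = 121.0104
C: (114−1)·3.60² = 113·12.96 = 1464.48
Numerator = 1618.1336; denominator = Σ(nₕ−1) = 159.
s²ₚ = 1618.1336/159 = 10.17694... → 10.177.

10.177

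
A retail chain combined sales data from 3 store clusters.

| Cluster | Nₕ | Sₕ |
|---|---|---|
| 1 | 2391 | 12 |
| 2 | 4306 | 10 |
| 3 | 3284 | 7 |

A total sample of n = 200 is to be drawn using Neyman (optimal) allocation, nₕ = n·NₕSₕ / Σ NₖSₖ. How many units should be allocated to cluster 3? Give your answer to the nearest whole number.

1: NₕSₕ = 2391·12 = 28692
2: NₕSₕ = 4306·10 = 43060
3: NₕSₕ = 3284·7 = 22988
Σ NₕSₕ = 94740.
n_3 = 200·22988/94740 = 48.529... → 49.

49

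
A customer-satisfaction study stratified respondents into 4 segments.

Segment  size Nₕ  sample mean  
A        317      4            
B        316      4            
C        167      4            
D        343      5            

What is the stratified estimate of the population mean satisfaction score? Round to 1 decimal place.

4.3

N = 317 + 316 + 167 + 343 = 1143.
Weight each subgroup mean by Nₕ/N and sum.
Σ Nₕx̄ₕ = 317·4 + 316·4 + 167·4 + 343·5 = 1268 + 1264 + 668 + 1715 = 4915.
Divide by N: 4915 / 1143 = 4.300... → 4.3.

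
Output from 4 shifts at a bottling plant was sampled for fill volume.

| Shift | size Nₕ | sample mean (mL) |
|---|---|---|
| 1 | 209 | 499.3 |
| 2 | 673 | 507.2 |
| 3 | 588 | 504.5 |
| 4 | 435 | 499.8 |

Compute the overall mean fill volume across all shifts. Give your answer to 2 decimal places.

N = 1905; weights Wₕ = Nₕ/N = (0.1097, 0.3533, 0.3087, 0.2283).
x̄_st = Σ Wₕ·x̄ₕ = 0.1097·499.3 + 0.3533·507.2 + 0.3087·504.5 + 0.2283·499.8 ≈ 503.8101...
→ 503.81.

503.81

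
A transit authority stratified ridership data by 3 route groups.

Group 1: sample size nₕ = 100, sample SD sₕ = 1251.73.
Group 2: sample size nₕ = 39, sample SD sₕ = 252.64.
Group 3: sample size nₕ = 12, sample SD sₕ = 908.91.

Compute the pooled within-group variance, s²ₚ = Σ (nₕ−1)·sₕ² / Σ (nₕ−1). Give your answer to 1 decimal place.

1: (100−1)·1251.73² = 99·1566827.9929 = 155115971.2971
2: (39−1)·252.64² = 38·63826.9696 = 2425424.8448
3: (12−1)·908.91² = 11·826117.3881 = 9087291.2691
Numerator = 166628687.411; denominator = Σ(nₕ−1) = 148.
s²ₚ = 166628687.411/148 = 1125869.510... → 1125869.5.

1125869.5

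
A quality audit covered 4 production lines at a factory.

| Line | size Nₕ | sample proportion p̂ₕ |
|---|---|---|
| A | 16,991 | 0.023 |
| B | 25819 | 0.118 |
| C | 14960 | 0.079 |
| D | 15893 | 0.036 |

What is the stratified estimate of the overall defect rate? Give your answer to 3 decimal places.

0.070

N = 16991 + 25819 + 14960 + 15893 = 73663.
Overall proportion = Σ (Nₕ/N)·p̂ₕ.
Σ Nₕp̂ₕ = 390.793 + 3046.642 + 1181.84 + 572.148 = 5191.423.
5191.423 / 73663 = 0.07048... → 0.070.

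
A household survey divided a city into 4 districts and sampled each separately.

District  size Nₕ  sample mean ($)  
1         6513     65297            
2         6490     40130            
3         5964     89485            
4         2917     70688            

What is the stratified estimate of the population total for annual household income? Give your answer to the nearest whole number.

1: 6513·65297 = 425279361
2: 6490·40130 = 260443700
3: 5964·89485 = 533688540
4: 2917·70688 = 206196896
τ̂ = Σ Nₕx̄ₕ = 1425608497.

1425608497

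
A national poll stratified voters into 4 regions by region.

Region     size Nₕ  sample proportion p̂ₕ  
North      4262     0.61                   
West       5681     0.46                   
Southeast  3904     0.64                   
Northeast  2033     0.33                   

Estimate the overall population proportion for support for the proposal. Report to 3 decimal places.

0.528

Wₕ = Nₕ/N with N = 15880: 0.2684, 0.3577, 0.2458, 0.1280.
p̂_st = 0.2684·0.61 + 0.3577·0.46 + 0.2458·0.64 + 0.1280·0.33 ≈ 0.52787... → 0.528.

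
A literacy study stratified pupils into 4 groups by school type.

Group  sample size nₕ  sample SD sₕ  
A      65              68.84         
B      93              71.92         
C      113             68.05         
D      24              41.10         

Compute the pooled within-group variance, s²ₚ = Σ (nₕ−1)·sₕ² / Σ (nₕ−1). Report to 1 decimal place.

4593.3

A: (65−1)·68.84² = 64·4738.9456 = 303292.5184
B: (93−1)·71.92² = 92·5172.4864 = 475868.7488
C: (113−1)·68.05² = 112·4630.8025 = 518649.88
D: (24−1)·41.10² = 23·1689.21 = 38851.83
Numerator = 1336662.9772; denominator = Σ(nₕ−1) = 291.
s²ₚ = 1336662.9772/291 = 4593.344... → 4593.3.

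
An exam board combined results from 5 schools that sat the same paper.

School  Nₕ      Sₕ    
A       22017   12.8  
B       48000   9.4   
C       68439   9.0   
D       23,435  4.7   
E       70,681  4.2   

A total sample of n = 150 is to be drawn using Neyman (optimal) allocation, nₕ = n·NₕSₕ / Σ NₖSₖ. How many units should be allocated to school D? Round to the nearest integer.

Σ NₕSₕ = 22017·12.8 + 48000·9.4 + 68439·9.0 + 23435·4.7 + 70681·4.2 = 1755973.3.
Share for D: 110144.5/1755973.3 = 0.06273.
n_D = 150 × 0.06273 = 9.409... → 9.

9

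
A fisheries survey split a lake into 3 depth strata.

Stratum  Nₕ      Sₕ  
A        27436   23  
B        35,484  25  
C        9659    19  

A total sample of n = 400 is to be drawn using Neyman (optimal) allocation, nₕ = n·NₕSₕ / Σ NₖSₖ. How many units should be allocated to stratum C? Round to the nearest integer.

Σ NₕSₕ = 27436·23 + 35484·25 + 9659·19 = 1701649.
Share for C: 183521/1701649 = 0.10785.
n_C = 400 × 0.10785 = 43.140... → 43.

43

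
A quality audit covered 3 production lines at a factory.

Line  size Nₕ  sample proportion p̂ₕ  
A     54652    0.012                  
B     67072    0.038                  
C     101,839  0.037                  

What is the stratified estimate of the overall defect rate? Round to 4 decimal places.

Wₕ = Nₕ/N with N = 223563: 0.2445, 0.3000, 0.4555.
p̂_st = 0.2445·0.012 + 0.3000·0.038 + 0.4555·0.037 ≈ 0.031189... → 0.0312.

0.0312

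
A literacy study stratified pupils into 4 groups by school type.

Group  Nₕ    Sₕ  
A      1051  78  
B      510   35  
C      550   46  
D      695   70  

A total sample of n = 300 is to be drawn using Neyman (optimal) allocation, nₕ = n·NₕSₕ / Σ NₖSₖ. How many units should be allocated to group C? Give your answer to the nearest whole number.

A: NₕSₕ = 1051·78 = 81978
B: NₕSₕ = 510·35 = 17850
C: NₕSₕ = 550·46 = 25300
D: NₕSₕ = 695·70 = 48650
Σ NₕSₕ = 173778.
n_C = 300·25300/173778 = 43.676... → 44.

44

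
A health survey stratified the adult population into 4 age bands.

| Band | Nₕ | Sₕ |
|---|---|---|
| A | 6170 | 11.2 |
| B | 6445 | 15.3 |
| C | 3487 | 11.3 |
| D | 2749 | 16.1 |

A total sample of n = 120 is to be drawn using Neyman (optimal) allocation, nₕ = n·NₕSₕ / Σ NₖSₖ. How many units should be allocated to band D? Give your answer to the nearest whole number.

Σ NₕSₕ = 6170·11.2 + 6445·15.3 + 3487·11.3 + 2749·16.1 = 251374.5.
Share for D: 44258.9/251374.5 = 0.17607.
n_D = 120 × 0.17607 = 21.128... → 21.

21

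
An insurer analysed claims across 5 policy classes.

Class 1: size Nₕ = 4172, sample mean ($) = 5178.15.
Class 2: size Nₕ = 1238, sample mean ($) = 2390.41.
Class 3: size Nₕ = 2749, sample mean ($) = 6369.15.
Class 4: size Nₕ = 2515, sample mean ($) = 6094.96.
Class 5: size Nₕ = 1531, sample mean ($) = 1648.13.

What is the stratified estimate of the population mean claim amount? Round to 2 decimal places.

4909.75

N = 4172 + 1238 + 2749 + 2515 + 1531 = 12205.
Weight each subgroup mean by Nₕ/N and sum.
Σ Nₕx̄ₕ = 4172·5178.15 + 1238·2390.41 + 2749·6369.15 + 2515·6094.96 + 1531·1648.13 = 21603241.8 + 2959327.58 + 17508793.35 + 15328824.4 + 2523287.03 = 59923474.16.
Divide by N: 59923474.16 / 12205 = 4909.7480... → 4909.75.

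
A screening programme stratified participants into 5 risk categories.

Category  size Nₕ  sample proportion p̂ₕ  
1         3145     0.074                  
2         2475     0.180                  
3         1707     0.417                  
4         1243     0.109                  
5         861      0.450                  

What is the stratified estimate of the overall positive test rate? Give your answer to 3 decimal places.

0.203

N = 3145 + 2475 + 1707 + 1243 + 861 = 9431.
Overall proportion = Σ (Nₕ/N)·p̂ₕ.
Σ Nₕp̂ₕ = 232.73 + 445.5 + 711.819 + 135.487 + 387.45 = 1912.986.
1912.986 / 9431 = 0.20284... → 0.203.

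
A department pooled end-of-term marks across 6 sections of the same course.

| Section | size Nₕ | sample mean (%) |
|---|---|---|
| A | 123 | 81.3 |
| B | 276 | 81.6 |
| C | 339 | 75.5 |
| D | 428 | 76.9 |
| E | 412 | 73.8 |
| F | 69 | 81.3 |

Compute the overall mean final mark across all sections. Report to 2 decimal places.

N = 123 + 276 + 339 + 428 + 412 + 69 = 1647.
Overall mean = Σ (Nₕ/N)·x̄ₕ — weight by population share, not a simple average.
Σ Nₕx̄ₕ = 123·81.3 + 276·81.6 + 339·75.5 + 428·76.9 + 412·73.8 + 69·81.3 = 9999.9 + 22521.6 + 25594.5 + 32913.2 + 30405.6 + 5609.7 = 127044.5.
Divide by N: 127044.5 / 1647 = 77.1369... → 77.14.

77.14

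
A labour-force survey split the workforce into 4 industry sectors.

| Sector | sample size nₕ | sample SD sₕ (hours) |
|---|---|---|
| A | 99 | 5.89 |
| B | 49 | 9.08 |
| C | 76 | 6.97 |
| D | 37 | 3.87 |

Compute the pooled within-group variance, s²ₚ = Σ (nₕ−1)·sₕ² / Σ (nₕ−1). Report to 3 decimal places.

44.903

Degrees of freedom: 98 + 48 + 75 + 36 = 257.
Σ(nₕ−1)sₕ² = 98·34.6921 + 48·82.4464 + 75·48.5809 + 36·14.9769 = 11539.9889.
s²ₚ = 11539.9889 / 257 = 44.90268... → 44.903.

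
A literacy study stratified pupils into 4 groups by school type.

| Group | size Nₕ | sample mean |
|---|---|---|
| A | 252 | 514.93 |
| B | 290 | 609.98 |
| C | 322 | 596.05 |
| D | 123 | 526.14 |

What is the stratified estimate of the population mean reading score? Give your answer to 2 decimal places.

570.72

x̄_st = (Σ Nₕx̄ₕ) / (Σ Nₕ) = (252·514.93 + 290·609.98 + 322·596.05 + 123·526.14) / 987
= 563299.88 / 987 = 570.7192... → 570.72.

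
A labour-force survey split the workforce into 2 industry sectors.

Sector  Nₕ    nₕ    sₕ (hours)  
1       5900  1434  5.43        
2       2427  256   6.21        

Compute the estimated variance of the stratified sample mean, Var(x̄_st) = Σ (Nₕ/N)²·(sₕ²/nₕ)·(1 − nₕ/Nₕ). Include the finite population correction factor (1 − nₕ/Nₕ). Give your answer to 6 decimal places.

0.019261

N = 8327. Term for each stratum: Wₕ²sₕ²/nₕ·(1−nₕ/Nₕ).
Var(x̄_st) = 0.007813473 + 0.011447106 = 0.019260579 → 0.019261.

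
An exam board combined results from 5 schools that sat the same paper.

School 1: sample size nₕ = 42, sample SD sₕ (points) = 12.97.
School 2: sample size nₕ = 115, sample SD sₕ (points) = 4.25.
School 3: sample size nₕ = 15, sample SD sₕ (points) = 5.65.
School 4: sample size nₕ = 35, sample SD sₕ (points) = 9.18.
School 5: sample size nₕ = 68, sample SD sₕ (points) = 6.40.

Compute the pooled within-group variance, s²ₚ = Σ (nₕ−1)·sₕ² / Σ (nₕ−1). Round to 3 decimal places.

55.603

1: (42−1)·12.97² = 41·168.2209 = 6897.0569
2: (115−1)·4.25² = 114·18.0625 = 2059.125
3: (15−1)·5.65² = 14·31.9225 = 446.915
4: (35−1)·9.18² = 34·84.2724 = 2865.2616
5: (68−1)·6.40² = 67·40.96 = 2744.32
Numerator = 15012.6785; denominator = Σ(nₕ−1) = 270.
s²ₚ = 15012.6785/270 = 55.60251... → 55.603.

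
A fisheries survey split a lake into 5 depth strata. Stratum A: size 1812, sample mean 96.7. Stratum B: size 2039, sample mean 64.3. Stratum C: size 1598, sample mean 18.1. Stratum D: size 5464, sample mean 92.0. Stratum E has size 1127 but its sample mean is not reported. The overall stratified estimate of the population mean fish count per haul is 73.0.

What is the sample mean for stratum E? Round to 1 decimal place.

36.4

Σ Nₕx̄ₕ = N·μ, so 1127·x̄_E = 12040·73.0 − (1812·96.7 + 2039·64.3 + 1598·18.1 + 5464·92.0).
= 878920 − 837939.9 = 40980.1.
x̄_E = 40980.1 / 1127 = 36.362... → 36.4.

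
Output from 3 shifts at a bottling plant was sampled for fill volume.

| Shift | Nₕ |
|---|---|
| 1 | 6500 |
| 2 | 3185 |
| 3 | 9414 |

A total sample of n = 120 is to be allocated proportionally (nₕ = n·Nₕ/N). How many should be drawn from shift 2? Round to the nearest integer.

Share of shift 2 = 3185/19099 = 0.16676.
Allocate 120 × 0.16676 = 20.012... → 20.

20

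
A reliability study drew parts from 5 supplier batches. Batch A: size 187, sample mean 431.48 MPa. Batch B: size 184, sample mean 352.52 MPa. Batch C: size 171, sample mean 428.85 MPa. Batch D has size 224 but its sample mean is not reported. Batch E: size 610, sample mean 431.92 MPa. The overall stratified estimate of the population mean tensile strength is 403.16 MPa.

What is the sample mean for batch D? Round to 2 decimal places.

N = 187 + 184 + 171 + 224 + 610 = 1376.
Overall total = μ·N = 403.16·1376 = 554748.16.
Subtract the known strata: 187·431.48 + 184·352.52 + 171·428.85 + 610·431.92 = 482354.99.
Remaining total for batch D: 554748.16 − 482354.99 = 72393.17.
Divide by its size: 72393.17 / 224 = 323.1838... → 323.18.

323.18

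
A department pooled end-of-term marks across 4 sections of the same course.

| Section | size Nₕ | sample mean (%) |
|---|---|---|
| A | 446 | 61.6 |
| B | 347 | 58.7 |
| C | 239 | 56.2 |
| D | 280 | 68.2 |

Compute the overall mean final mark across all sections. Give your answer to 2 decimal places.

61.26

N = 1312; weights Wₕ = Nₕ/N = (0.3399, 0.2645, 0.1822, 0.2134).
x̄_st = Σ Wₕ·x̄ₕ = 0.3399·61.6 + 0.2645·58.7 + 0.1822·56.2 + 0.2134·68.2 ≈ 61.2579...
→ 61.26.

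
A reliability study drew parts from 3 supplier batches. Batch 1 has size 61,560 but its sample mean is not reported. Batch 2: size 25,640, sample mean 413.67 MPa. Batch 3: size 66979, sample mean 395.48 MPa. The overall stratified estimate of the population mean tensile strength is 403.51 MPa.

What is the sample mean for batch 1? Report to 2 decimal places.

408.02

N = 61560 + 25640 + 66979 = 154179.
Overall total = μ·N = 403.51·154179 = 62212768.29.
Subtract the known strata: 25640·413.67 + 66979·395.48 = 37095353.72.
Remaining total for batch 1: 62212768.29 − 37095353.72 = 25117414.57.
Divide by its size: 25117414.57 / 61560 = 408.0152... → 408.02.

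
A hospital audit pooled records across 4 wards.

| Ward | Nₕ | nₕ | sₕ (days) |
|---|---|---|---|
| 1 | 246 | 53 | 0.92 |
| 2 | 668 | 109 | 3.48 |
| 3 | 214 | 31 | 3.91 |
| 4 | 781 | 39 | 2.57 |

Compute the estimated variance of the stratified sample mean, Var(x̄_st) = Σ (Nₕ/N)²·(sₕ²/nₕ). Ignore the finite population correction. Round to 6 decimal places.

N = 1909; Wₕ = Nₕ/N.
ward 1: (246/1909)²·0.92²/53 = 0.000265191
ward 2: (668/1909)²·3.48²/109 = 0.013604202
ward 3: (214/1909)²·3.91²/31 = 0.006197371
ward 4: (781/1909)²·2.57²/39 = 0.028346004
Sum = 0.048412768 → 0.048413.

0.048413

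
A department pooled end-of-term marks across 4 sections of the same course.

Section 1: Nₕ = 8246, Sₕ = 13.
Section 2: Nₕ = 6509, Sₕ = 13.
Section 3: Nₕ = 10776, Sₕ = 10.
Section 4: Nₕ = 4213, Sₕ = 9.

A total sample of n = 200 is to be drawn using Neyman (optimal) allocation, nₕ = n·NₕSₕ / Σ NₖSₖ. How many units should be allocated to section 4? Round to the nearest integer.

22

Σ NₕSₕ = 8246·13 + 6509·13 + 10776·10 + 4213·9 = 337492.
Share for 4: 37917/337492 = 0.11235.
n_4 = 200 × 0.11235 = 22.470... → 22.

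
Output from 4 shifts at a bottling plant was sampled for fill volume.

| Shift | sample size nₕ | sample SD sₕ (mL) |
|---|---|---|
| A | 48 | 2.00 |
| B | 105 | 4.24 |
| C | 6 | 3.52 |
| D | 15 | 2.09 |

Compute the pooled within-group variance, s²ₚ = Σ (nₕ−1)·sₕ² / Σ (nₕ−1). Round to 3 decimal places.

Degrees of freedom: 47 + 104 + 5 + 14 = 170.
Σ(nₕ−1)sₕ² = 47·4 + 104·17.9776 + 5·12.3904 + 14·4.3681 = 2180.7758.
s²ₚ = 2180.7758 / 170 = 12.82809... → 12.828.

12.828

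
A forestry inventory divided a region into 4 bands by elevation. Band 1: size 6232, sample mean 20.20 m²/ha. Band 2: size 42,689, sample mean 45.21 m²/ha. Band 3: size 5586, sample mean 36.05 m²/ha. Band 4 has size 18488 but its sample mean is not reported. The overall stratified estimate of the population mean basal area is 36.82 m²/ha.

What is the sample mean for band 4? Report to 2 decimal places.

N = 6232 + 42689 + 5586 + 18488 = 72995.
Overall total = μ·N = 36.82·72995 = 2687675.9.
Subtract the known strata: 6232·20.20 + 42689·45.21 + 5586·36.05 = 2257231.39.
Remaining total for band 4: 2687675.9 − 2257231.39 = 430444.51.
Divide by its size: 430444.51 / 18488 = 23.2824... → 23.28.

23.28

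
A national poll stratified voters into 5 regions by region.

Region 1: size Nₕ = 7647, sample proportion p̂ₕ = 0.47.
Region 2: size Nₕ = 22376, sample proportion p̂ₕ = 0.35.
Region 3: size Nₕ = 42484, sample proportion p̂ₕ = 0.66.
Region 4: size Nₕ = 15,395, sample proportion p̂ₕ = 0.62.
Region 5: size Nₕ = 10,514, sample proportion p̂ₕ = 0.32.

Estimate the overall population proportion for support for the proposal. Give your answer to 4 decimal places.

0.5322

Wₕ = Nₕ/N with N = 98416: 0.0777, 0.2274, 0.4317, 0.1564, 0.1068.
p̂_st = 0.0777·0.47 + 0.2274·0.35 + 0.4317·0.66 + 0.1564·0.62 + 0.1068·0.32 ≈ 0.532175... → 0.5322.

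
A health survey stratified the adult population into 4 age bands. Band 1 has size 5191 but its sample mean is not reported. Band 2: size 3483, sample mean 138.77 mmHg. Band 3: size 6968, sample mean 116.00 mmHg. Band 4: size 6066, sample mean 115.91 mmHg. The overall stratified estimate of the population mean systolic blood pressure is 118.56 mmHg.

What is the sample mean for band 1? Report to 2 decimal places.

Σ Nₕx̄ₕ = N·μ, so 5191·x̄_1 = 21708·118.56 − (3483·138.77 + 6968·116.00 + 6066·115.91).
= 2573700.48 − 1994733.97 = 578966.51.
x̄_1 = 578966.51 / 5191 = 111.5328... → 111.53.

111.53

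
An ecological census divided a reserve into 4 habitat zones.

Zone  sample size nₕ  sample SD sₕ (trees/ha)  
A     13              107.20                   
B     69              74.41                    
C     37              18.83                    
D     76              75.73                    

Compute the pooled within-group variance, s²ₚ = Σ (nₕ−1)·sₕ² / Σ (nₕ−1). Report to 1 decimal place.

5012.0

A: (13−1)·107.20² = 12·11491.84 = 137902.08
B: (69−1)·74.41² = 68·5536.8481 = 376505.6708
C: (37−1)·18.83² = 36·354.5689 = 12764.4804
D: (76−1)·75.73² = 75·5735.0329 = 430127.4675
Numerator = 957299.6987; denominator = Σ(nₕ−1) = 191.
s²ₚ = 957299.6987/191 = 5012.040... → 5012.0.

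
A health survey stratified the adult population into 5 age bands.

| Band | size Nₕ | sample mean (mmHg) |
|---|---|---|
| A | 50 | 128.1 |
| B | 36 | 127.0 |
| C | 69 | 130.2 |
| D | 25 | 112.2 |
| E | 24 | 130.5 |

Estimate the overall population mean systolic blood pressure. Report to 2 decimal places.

N = 204; weights Wₕ = Nₕ/N = (0.2451, 0.1765, 0.3382, 0.1225, 0.1176).
x̄_st = Σ Wₕ·x̄ₕ = 0.2451·128.1 + 0.1765·127.0 + 0.3382·130.2 + 0.1225·112.2 + 0.1176·130.5 ≈ 126.95
→ 126.95.

126.95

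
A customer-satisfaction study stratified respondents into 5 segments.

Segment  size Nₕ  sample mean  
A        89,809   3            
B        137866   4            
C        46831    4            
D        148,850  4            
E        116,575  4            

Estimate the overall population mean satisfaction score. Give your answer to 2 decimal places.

x̄_st = (Σ Nₕx̄ₕ) / (Σ Nₕ) = (89809·3 + 137866·4 + 46831·4 + 148850·4 + 116575·4) / 539931
= 2069915 / 539931 = 3.8337... → 3.83.

3.83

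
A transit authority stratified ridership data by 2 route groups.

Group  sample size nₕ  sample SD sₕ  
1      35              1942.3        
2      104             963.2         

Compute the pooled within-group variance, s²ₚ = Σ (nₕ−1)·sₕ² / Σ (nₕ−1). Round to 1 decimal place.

Degrees of freedom: 34 + 103 = 137.
Σ(nₕ−1)sₕ² = 34·3772529.29 + 103·927754.24 = 223824682.58.
s²ₚ = 223824682.58 / 137 = 1633756.807... → 1633756.8.

1633756.8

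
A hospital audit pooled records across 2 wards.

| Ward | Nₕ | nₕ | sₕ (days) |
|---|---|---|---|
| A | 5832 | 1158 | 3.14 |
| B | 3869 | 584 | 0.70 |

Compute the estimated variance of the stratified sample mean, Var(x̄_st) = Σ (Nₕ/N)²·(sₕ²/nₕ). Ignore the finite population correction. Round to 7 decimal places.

0.0032106

N = 9701; Wₕ = Nₕ/N.
ward A: (5832/9701)²·3.14²/1158 = 0.0030771790
ward B: (3869/9701)²·0.70²/584 = 0.0001334589
Sum = 0.0032106379 → 0.0032106.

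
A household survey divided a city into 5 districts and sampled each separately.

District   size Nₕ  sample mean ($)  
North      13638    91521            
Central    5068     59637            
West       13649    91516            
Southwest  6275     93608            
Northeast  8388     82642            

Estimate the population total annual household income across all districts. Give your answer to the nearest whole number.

4080096894

North: 13638·91521 = 1248163398
Central: 5068·59637 = 302240316
West: 13649·91516 = 1249101884
Southwest: 6275·93608 = 587390200
Northeast: 8388·82642 = 693201096
τ̂ = Σ Nₕx̄ₕ = 4080096894.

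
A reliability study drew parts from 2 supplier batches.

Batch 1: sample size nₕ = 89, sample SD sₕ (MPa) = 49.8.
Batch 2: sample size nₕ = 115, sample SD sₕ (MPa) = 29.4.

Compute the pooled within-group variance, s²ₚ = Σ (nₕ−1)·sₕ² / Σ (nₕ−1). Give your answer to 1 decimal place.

1568.2

1: (89−1)·49.8² = 88·2480.04 = 218243.52
2: (115−1)·29.4² = 114·864.36 = 98537.04
Numerator = 316780.56; denominator = Σ(nₕ−1) = 202.
s²ₚ = 316780.56/202 = 1568.221... → 1568.2.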